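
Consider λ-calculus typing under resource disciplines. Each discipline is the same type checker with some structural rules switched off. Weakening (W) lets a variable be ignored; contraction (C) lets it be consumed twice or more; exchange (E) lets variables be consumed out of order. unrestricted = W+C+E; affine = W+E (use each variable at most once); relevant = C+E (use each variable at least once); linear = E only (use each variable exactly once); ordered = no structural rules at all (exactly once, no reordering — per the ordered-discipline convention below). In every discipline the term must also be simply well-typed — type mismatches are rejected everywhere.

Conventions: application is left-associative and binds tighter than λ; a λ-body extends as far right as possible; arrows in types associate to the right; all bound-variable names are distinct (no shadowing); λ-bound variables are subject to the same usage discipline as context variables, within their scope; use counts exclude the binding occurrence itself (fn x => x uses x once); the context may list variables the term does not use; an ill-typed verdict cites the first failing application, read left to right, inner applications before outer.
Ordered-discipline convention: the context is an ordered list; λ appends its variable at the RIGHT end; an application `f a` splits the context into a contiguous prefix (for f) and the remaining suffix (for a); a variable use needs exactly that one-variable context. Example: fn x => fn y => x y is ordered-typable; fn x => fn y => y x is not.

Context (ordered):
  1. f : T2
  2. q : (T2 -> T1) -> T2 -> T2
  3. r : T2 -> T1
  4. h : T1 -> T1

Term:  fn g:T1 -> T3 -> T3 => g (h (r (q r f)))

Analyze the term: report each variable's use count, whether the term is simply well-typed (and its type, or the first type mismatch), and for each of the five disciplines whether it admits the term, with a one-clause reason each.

counts: f: 1×; q: 1×; r: 2×; h: 1×; g (bound): 1×
uses in reading order: g, h, r, q, r, f
typing: ✓ — (T1 -> T3 -> T3) -> T3 -> T3
ordered ✗ (r ×2 used more than once (contraction))
linear ✗ (r ×2 used more than once (contraction))
affine ✗ (r ×2 used more than once (contraction))
relevant ✓ (f, q, r, h, g: all used, weakening unneeded)
unrestricted ✓ (well-typed at (T1 -> T3 -> T3) -> T3 -> T3; no restrictions here)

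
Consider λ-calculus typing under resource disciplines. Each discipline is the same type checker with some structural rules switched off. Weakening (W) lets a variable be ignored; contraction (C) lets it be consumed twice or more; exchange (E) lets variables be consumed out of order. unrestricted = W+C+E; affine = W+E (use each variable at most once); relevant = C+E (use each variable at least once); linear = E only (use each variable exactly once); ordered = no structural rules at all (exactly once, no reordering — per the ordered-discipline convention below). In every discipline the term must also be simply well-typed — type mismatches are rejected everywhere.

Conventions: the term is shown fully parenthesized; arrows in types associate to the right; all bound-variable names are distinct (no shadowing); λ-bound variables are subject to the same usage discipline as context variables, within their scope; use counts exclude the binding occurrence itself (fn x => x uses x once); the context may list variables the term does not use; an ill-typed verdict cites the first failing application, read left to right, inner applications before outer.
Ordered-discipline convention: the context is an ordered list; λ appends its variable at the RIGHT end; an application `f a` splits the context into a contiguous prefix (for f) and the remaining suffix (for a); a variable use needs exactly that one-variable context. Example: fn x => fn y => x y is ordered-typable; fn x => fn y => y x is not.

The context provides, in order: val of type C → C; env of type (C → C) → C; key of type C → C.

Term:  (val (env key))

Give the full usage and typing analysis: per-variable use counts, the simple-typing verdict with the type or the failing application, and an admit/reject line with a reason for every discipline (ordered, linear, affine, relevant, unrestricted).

variable uses: val: 1, env: 1, key: 1
left-to-right use order: val, env, key
typing: well-typed — term : C
ordered: ✓, val, env, key: once each, no exchange needed
linear: ✓, single use per variable (val, env, key)
affine: ✓, at most one use each (val, env, key)
relevant: ✓, at least one use each (val, env, key)
unrestricted: ✓, type-checks (C) and nothing is barred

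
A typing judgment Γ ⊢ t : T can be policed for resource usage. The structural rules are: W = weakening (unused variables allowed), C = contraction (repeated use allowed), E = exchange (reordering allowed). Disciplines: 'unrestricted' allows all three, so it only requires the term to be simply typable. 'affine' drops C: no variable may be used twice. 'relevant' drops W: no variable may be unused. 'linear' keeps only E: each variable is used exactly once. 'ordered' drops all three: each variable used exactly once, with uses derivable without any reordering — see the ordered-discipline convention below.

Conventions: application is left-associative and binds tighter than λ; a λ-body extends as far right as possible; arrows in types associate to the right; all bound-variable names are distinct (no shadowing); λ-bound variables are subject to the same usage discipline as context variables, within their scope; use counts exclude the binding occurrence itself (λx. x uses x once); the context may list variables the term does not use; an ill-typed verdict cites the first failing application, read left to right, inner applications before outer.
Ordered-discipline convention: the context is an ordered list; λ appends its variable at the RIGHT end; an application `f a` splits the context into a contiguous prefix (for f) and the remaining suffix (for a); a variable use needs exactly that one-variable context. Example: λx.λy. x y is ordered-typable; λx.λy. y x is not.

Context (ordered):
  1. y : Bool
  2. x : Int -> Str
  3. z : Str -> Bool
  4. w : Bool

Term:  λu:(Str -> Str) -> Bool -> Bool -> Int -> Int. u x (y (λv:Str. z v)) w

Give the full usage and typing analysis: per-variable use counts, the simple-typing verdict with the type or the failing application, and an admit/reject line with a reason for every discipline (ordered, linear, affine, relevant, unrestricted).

usage: y: 1, x: 1, z: 1, w: 1, u (λ-bound): 1, v (λ-bound): 1
left-to-right use order: u, x, y, z, v, w
typing: ill-typed: argument of type Int -> Str where Str -> Str is required
ordered: ✗ — the type mismatch rejects it
linear: ✗ — not simply typable
affine: ✗ — fails simple typing
relevant: ✗ — a type mismatch blocks all five
unrestricted: ✗ — the type mismatch rejects it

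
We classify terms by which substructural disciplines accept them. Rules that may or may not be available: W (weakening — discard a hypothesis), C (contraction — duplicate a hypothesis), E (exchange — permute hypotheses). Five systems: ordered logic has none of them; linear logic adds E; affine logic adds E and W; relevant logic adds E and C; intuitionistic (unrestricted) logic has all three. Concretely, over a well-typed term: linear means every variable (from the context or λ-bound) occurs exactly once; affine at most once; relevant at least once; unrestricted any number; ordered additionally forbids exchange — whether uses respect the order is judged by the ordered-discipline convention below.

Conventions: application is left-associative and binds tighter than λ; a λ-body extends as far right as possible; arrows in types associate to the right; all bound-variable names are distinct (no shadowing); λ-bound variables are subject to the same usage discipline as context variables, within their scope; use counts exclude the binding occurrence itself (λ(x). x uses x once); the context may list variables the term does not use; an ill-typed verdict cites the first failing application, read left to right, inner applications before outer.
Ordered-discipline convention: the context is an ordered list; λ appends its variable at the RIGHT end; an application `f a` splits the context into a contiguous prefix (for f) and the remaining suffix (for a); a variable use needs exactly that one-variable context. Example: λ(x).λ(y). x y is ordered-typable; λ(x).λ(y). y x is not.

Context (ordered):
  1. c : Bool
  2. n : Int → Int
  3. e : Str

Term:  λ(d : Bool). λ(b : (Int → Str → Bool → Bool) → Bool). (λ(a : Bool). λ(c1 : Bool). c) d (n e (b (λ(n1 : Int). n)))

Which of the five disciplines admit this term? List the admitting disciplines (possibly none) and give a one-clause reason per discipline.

admitted in: none
counts: c=1, n=2, e=1, d (bound)=1, b (bound)=1, a (bound)=0, c1 (bound)=0, n1 (bound)=0
order of uses: c, d, n, e, b, n
typing: ill-typed: argument of type Str where Int is required
ordered: ✗ — the type mismatch rejects it
linear: ✗ — not simply typable
affine: ✗ — fails simple typing
relevant: ✗ — a type mismatch blocks all five
unrestricted: ✗ — the type mismatch rejects it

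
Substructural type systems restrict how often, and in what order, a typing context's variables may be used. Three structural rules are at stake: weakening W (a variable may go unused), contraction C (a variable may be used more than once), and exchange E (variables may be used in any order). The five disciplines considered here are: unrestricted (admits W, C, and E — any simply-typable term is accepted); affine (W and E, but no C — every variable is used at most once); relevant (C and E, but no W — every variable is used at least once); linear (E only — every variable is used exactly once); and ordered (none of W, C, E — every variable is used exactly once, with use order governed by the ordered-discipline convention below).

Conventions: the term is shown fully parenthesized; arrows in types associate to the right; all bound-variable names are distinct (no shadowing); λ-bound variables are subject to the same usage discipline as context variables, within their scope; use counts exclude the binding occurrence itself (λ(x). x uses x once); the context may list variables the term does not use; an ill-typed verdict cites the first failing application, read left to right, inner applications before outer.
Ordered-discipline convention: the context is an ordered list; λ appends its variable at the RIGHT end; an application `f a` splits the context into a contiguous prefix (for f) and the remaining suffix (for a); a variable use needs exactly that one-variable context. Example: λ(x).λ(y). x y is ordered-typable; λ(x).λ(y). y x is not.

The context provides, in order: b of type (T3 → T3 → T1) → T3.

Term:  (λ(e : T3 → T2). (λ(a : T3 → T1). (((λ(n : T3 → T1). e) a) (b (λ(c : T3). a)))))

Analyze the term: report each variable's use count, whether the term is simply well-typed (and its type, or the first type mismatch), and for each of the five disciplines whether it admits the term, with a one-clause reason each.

counts: b: 1; e (λ-bound): 1; a (λ-bound): 2; n (λ-bound): 0; c (λ-bound): 0
use order (left to right): e, a, b, a
typing: ✓ — (T3 → T2) → (T3 → T1) → T2
ordered ✗ (a ×2 used more than once (contraction); unused: n, c — weakening required)
linear ✗ (a ×2 used more than once (contraction); unused: n, c — weakening required)
affine ✗ (a ×2 used more than once (contraction))
relevant ✗ (unused: n, c — weakening required)
unrestricted ✓ (type-checks ((T3 → T2) → (T3 → T1) → T2) and nothing is barred)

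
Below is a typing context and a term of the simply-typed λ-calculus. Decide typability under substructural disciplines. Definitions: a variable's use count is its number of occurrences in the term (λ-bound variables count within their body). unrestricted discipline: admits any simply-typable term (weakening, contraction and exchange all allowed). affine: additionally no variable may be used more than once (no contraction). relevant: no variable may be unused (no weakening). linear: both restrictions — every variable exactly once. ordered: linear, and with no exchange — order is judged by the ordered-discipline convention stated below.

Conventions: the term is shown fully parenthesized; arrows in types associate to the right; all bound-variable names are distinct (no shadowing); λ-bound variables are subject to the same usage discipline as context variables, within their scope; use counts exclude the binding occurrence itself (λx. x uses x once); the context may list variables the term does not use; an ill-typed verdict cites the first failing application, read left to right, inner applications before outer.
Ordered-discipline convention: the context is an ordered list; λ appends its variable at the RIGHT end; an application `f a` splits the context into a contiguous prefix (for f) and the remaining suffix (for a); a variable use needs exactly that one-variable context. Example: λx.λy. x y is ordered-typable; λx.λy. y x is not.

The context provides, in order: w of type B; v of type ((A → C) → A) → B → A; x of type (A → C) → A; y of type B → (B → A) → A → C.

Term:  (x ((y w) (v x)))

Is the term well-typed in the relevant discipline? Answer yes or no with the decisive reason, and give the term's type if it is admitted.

yes — w, v, x, y: all used, weakening unneeded; term : A
usage: w=1, v=1, x=2, y=1
left-to-right use order: x, y, w, v, x
typing: well-typed at A
all disciplines: ordered ✗ · linear ✗ · affine ✗ · relevant ✓ · unrestricted ✓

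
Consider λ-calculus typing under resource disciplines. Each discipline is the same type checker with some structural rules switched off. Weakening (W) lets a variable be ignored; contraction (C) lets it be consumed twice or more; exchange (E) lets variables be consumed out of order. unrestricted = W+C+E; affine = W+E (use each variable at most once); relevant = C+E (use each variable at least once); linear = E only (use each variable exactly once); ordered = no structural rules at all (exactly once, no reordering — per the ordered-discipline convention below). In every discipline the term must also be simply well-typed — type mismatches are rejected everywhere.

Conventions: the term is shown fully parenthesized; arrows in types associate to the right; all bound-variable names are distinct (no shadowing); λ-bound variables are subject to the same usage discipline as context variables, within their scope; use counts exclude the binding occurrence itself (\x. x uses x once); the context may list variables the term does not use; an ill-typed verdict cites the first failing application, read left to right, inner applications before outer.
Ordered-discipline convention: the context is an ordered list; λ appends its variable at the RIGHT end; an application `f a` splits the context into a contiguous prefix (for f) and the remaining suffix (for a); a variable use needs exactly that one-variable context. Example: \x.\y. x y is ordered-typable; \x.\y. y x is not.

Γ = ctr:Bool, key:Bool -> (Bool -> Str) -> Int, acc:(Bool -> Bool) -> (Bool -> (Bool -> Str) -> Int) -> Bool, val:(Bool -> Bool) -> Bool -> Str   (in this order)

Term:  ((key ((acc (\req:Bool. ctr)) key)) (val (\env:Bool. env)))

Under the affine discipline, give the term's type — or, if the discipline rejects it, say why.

not well-typed under affine — needs contraction — key ×2
use counts: ctr=1, key=2, acc=1, val=1, req (bound)=0, env (bound)=1
use order (left to right): key, acc, ctr, key, val, env
typing: ✓ — Int
per-discipline verdicts: ordered ✗; linear ✗; affine ✗; relevant ✗; unrestricted ✓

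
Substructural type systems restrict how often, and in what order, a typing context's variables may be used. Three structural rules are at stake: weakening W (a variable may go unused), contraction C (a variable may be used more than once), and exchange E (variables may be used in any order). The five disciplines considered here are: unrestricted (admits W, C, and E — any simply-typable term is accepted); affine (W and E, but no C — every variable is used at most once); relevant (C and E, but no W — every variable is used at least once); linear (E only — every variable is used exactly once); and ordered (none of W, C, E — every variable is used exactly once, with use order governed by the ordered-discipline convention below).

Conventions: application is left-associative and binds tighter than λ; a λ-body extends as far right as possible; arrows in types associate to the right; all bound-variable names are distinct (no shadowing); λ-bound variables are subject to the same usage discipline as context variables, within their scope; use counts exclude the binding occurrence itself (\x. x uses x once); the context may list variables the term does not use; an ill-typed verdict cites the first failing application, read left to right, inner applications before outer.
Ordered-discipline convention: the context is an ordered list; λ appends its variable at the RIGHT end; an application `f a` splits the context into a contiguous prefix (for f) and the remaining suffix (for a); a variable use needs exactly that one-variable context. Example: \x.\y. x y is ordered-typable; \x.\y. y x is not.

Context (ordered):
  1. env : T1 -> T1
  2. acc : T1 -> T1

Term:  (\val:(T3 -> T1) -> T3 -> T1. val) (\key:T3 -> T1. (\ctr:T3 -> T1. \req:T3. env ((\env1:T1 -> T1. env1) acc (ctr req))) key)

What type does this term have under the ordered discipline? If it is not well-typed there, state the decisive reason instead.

term : (T3 -> T1) -> T3 -> T1
usage: env ×1; acc ×1; val (λ-bound) ×1; key (λ-bound) ×1; ctr (λ-bound) ×1; req (λ-bound) ×1; env1 (λ-bound) ×1
left-to-right use order: val, env, env1, acc, ctr, req, key
typing: the term checks, with type (T3 -> T1) -> T3 -> T1
all disciplines: ordered ✓; linear ✓; affine ✓; relevant ✓; unrestricted ✓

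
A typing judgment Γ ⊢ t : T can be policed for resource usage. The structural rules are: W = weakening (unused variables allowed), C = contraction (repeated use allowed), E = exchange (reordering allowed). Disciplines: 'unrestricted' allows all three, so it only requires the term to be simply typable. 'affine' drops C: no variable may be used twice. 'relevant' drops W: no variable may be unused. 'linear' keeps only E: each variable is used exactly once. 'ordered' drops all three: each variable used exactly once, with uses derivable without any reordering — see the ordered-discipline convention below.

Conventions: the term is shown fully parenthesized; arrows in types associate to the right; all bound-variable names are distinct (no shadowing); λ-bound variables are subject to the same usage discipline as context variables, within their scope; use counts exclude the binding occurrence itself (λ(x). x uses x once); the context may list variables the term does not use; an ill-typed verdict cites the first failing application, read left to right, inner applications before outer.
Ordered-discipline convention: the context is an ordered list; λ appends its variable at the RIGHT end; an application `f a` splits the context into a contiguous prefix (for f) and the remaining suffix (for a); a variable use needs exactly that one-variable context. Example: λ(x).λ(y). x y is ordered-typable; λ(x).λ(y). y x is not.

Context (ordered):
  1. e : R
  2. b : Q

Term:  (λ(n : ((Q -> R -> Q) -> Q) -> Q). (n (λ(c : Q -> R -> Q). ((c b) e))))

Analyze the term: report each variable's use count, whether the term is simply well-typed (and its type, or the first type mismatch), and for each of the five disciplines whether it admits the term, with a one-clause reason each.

use counts: e: 1×, b: 1×, n (bound): 1×, c (bound): 1×
uses in reading order: n, c, b, e
typing: ✓ — (((Q -> R -> Q) -> Q) -> Q) -> Q
ordered: ✗, use order n, c, b, e needs exchange
linear: ✓, each of e, b, n, c used exactly once
affine: ✓, no duplicate uses among e, b, n, c
relevant: ✓, e, b, n, c: all used, weakening unneeded
unrestricted: ✓, well-typed at (((Q -> R -> Q) -> Q) -> Q) -> Q; no restrictions here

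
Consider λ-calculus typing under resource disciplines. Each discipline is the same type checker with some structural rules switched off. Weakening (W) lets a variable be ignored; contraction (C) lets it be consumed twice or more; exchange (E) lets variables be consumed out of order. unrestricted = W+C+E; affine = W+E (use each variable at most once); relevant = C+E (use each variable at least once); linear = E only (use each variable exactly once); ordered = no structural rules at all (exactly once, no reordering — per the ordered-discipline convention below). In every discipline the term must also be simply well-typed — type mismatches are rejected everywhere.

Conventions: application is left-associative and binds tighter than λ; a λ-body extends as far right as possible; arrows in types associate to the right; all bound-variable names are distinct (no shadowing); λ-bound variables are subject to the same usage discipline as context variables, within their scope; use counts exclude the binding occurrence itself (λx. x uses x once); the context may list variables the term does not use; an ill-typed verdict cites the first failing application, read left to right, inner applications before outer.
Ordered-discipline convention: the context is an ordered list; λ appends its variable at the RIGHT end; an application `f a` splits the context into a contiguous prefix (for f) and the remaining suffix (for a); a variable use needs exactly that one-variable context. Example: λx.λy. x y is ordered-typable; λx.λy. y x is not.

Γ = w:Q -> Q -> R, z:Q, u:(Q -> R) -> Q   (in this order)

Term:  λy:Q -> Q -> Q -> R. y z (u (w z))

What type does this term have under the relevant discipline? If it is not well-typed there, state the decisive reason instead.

term : (Q -> Q -> Q -> R) -> Q -> R
usage: w: 1×, z: 2×, u: 1×, y (λ-bound): 1×
order of uses: y, z, u, w, z
typing: well-typed — term : (Q -> Q -> Q -> R) -> Q -> R
per-discipline verdicts: ordered ✗, linear ✗, affine ✗, relevant ✓, unrestricted ✓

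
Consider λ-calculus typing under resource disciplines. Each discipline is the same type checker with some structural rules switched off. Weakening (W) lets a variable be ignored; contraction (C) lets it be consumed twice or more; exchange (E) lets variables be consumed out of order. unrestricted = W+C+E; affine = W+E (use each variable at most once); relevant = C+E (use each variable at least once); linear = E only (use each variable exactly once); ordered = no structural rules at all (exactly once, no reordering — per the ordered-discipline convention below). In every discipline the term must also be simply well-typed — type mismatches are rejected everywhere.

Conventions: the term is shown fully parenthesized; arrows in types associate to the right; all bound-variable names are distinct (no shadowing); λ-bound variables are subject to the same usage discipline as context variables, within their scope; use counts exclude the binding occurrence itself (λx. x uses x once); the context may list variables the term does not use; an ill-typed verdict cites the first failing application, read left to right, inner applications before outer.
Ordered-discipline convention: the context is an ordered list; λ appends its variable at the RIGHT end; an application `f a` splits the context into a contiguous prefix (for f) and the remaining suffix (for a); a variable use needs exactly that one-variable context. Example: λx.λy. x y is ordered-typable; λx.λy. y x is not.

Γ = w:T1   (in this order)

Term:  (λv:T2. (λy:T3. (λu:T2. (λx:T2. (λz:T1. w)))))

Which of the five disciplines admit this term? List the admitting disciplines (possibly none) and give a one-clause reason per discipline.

admitting disciplines: affine, unrestricted
variable uses: w ×1; v (bound) ×0; y (bound) ×0; u (bound) ×0; x (bound) ×0; z (bound) ×0
order of uses: w
typing: well-typed — term : T2 -> T3 -> T2 -> T2 -> T1 -> T1
ordered: ✗ — unused: v, y, u, x, z — weakening required
linear: ✗ — unused: v, y, u, x, z — weakening required
affine: ✓ — at most one use each (w, v, y, u, x, z)
relevant: ✗ — unused: v, y, u, x, z — weakening required
unrestricted: ✓ — simply typable at T2 -> T3 -> T2 -> T2 -> T1 -> T1; W, C, E all held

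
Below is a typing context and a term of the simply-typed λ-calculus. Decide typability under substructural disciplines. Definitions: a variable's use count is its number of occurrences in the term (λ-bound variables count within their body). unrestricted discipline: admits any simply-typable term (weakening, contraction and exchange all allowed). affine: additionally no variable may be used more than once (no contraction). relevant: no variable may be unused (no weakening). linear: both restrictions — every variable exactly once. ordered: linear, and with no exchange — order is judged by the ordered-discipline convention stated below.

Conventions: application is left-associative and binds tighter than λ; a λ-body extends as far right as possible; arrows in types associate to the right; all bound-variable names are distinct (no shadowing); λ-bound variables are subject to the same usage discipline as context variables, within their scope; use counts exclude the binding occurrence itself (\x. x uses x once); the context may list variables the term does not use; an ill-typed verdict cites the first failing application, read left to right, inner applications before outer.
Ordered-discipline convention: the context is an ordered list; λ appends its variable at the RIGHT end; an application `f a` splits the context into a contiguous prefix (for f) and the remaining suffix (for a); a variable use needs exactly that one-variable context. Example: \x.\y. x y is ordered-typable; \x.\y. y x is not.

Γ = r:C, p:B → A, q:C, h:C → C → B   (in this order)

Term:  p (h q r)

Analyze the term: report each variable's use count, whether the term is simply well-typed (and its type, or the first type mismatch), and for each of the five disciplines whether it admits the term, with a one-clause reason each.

usage: r: 1×; p: 1×; q: 1×; h: 1×
left-to-right use order: p, h, q, r
typing: well-typed at A
ordered: ✗ — no ordered split (uses run p, h, q, r)
linear: ✓ — r, p, q, h: one use apiece
affine: ✓ — none of r, p, q, h used more than once
relevant: ✓ — at least one use each (r, p, q, h)
unrestricted: ✓ — typability at A is all that's needed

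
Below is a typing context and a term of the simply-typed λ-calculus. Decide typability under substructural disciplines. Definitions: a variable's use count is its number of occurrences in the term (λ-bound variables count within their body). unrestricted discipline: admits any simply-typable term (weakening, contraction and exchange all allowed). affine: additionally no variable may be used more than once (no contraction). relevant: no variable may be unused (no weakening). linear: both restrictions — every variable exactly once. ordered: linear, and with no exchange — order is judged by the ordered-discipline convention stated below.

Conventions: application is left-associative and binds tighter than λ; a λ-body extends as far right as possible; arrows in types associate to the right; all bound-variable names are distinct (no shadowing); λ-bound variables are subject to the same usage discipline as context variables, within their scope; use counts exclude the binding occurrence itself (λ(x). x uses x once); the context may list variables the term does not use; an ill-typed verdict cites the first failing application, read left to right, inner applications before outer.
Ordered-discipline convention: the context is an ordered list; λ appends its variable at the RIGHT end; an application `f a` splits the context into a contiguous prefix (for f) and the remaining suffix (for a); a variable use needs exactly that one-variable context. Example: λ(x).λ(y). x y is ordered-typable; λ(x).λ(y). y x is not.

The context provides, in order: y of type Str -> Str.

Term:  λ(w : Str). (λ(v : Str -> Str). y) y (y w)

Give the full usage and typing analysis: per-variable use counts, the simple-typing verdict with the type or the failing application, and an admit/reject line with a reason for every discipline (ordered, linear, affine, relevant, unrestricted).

use counts: y: 3×, w [bound]: 1×, v [bound]: 0×
uses in reading order: y, y, y, w
typing: the term checks, with type Str -> Str
ordered: ✗ — uses contraction: y ×3; unused: v — weakening required
linear: ✗ — uses contraction: y ×3; unused: v — weakening required
affine: ✗ — uses contraction: y ×3
relevant: ✗ — unused: v — weakening required
unrestricted: ✓ — simply typable at Str -> Str; W, C, E all held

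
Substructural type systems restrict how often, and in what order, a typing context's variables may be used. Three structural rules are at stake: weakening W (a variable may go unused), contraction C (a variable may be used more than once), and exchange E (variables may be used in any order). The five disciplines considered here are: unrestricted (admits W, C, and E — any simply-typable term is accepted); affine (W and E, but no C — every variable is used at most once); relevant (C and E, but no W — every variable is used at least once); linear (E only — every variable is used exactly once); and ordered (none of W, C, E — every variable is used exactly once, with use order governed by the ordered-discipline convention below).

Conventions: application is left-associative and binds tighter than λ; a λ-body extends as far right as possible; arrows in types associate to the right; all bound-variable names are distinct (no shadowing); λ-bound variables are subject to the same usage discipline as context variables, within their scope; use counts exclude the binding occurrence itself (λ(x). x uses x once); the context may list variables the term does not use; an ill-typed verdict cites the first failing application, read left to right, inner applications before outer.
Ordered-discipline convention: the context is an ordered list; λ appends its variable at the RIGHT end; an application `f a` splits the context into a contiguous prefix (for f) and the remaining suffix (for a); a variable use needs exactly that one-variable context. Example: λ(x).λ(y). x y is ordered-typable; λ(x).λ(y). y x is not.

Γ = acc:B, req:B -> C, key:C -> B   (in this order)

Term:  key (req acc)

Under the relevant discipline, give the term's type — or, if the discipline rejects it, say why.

term : B
variable uses: acc: 1×; req: 1×; key: 1×
use order (left to right): key, req, acc
typing: ✓ — B
across the five disciplines: ordered ✗ · linear ✓ · affine ✓ · relevant ✓ · unrestricted ✓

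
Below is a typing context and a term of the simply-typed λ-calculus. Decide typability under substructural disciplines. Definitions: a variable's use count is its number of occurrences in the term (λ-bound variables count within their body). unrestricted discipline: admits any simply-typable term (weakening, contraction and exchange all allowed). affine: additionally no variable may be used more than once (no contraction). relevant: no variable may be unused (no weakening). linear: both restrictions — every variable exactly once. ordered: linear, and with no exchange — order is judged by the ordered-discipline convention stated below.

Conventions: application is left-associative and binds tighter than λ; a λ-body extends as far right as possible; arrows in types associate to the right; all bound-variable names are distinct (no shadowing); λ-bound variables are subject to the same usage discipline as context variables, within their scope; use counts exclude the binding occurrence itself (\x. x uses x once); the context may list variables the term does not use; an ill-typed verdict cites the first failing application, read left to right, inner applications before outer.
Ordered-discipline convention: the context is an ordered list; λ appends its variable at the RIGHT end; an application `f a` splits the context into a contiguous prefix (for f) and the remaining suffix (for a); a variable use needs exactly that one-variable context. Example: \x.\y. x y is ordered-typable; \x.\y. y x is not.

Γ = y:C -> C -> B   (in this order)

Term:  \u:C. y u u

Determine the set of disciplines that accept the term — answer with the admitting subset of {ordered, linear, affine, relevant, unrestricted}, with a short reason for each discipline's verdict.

accepted by: relevant, unrestricted
usage: y=1; u (bound)=2
uses in reading order: y, u, u
typing: well-typed — term : C -> B
ordered: ✗ — repeated use of u ×2
linear: ✗ — repeated use of u ×2
affine: ✗ — repeated use of u ×2
relevant: ✓ — y, u: all used, weakening unneeded
unrestricted: ✓ — type-checks (C -> B) and nothing is barred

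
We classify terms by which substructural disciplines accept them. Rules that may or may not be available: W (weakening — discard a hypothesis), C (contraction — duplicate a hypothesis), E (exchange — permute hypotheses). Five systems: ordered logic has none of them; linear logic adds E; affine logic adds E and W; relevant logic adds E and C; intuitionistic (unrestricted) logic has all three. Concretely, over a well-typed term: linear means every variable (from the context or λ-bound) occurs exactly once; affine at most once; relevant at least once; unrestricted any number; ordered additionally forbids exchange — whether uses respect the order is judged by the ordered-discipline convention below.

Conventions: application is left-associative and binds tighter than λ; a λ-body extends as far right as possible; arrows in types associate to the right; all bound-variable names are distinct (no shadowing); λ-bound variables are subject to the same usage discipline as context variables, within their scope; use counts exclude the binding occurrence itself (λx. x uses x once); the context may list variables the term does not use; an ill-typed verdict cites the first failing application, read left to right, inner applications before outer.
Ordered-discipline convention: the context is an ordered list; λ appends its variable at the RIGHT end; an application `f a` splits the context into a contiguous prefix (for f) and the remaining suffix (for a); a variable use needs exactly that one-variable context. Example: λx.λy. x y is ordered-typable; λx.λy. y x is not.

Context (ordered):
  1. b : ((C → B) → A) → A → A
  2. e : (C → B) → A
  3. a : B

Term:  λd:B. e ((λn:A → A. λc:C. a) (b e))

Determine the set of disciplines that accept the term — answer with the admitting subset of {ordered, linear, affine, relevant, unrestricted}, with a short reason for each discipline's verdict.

accepted by: unrestricted
variable uses: b: 1×; e: 2×; a: 1×; d (bound): 0×; n (bound): 0×; c (bound): 0×
uses in reading order: e, a, b, e
typing: ✓ — B → A
ordered ✗ (uses contraction: e ×2; unused: d, n, c — weakening required)
linear ✗ (uses contraction: e ×2; unused: d, n, c — weakening required)
affine ✗ (uses contraction: e ×2)
relevant ✗ (unused: d, n, c — weakening required)
unrestricted ✓ (simply typable at B → A; W, C, E all held)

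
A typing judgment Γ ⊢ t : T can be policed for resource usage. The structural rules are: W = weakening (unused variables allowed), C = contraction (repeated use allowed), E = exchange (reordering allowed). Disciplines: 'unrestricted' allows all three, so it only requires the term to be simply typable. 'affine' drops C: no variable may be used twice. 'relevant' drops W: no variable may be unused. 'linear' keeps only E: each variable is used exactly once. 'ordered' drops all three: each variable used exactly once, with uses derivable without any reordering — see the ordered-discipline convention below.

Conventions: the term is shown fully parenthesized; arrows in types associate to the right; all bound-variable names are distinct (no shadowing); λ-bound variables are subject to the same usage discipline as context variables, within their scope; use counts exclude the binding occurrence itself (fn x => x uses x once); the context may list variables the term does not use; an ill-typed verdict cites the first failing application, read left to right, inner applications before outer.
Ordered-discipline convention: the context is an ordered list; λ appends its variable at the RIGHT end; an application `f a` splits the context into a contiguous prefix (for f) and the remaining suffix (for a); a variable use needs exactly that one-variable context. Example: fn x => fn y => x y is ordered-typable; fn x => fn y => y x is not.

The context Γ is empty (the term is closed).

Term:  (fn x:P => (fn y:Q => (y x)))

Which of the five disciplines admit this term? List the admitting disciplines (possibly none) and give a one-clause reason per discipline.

accepted by: none
use counts: x [bound]: 1×, y [bound]: 1×
use order (left to right): y, x
typing: ill-typed: non-function type Q applied to an argument
ordered: ✗, a type mismatch blocks all five
linear: ✗, the type mismatch rejects it
affine: ✗, not simply typable
relevant: ✗, fails simple typing
unrestricted: ✗, a type mismatch blocks all five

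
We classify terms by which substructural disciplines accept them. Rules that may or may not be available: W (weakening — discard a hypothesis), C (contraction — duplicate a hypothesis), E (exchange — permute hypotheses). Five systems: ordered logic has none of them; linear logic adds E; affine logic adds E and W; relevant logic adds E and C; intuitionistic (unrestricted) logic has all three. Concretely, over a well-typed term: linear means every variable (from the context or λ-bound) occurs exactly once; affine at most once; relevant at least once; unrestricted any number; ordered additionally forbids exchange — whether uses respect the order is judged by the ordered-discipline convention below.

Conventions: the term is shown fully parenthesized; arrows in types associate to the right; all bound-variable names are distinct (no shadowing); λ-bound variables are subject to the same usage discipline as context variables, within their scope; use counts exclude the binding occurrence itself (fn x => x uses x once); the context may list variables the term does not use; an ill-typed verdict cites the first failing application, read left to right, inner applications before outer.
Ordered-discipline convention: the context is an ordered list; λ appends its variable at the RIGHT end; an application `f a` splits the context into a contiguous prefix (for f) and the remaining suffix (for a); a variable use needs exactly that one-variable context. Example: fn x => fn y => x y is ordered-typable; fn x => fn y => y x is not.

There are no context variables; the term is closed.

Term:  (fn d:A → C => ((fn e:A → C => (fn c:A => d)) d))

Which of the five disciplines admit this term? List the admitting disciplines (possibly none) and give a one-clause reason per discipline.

admitted by: unrestricted
counts: d (λ-bound): 2, e (λ-bound): 0, c (λ-bound): 0
uses in reading order: d, d
typing: well-typed at (A → C) → A → A → C
ordered: ✗ — d ×2 used more than once (contraction); unused: e, c — weakening required
linear: ✗ — d ×2 used more than once (contraction); unused: e, c — weakening required
affine: ✗ — d ×2 used more than once (contraction)
relevant: ✗ — unused: e, c — weakening required
unrestricted: ✓ — well-typed at (A → C) → A → A → C; no restrictions here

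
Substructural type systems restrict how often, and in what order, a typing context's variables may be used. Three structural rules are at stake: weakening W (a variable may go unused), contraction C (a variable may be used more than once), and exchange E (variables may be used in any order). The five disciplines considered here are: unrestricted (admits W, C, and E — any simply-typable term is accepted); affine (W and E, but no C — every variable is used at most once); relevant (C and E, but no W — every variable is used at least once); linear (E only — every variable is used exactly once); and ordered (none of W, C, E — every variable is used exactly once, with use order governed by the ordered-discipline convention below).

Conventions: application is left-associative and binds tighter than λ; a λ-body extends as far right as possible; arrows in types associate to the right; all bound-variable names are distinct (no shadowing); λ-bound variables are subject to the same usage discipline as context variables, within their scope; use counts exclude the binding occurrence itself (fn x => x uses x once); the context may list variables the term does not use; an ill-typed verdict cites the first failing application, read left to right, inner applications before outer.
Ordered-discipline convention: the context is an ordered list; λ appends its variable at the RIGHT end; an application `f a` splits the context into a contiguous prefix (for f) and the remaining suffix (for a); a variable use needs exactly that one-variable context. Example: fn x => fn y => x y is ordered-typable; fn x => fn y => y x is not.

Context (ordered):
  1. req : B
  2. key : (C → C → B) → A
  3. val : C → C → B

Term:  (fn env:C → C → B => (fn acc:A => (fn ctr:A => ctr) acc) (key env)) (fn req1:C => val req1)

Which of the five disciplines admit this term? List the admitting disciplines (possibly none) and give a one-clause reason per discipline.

admitting disciplines: affine, unrestricted
usage: req: 0; key: 1; val: 1; env (λ-bound): 1; acc (λ-bound): 1; ctr (λ-bound): 1; req1 (λ-bound): 1
order of uses: ctr, acc, key, env, val, req1
typing: ✓ — A
ordered ✗ (req left unused)
linear ✗ (req left unused)
affine ✓ (req, key, val, env, acc, ctr, req1: no repeats, contraction unneeded)
relevant ✗ (req left unused)
unrestricted ✓ (simply typable at A; W, C, E all held)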